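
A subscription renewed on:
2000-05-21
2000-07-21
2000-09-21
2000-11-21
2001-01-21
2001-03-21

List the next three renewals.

2001-05-21, 2001-07-21, 2001-09-21

The day-of-month is always 21 (61, 62, 61, 61, 59 days between events).
So this recurs on the 21st of every 2 months.
Next: May 2001 → 2001-05-21.
Next: July 2001 → 2001-07-21.
Next: September 2001 → 2001-09-21.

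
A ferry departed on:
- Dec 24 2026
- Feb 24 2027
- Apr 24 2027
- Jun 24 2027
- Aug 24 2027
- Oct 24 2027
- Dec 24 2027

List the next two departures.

Feb 24 2028, Apr 24 2028

Gaps: 62, 59, 61, 61, 61, 61 days — not constant. Every event is on the 24th of the month.
Pattern: the 24th of every 2 months.
Next: February 2028 → Feb 24 2028.
April 2028: Apr 24 2028.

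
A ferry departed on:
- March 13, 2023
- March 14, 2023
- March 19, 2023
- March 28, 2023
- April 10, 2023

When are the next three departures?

Gaps: 1, 5, 9, 13 days — each gap is 4 larger than the previous one.
Next gap: 17 days. April 10, 2023 + 17 days = April 27, 2023.
Next gap: 21 days. April 27, 2023 + 21 days = May 18, 2023.
Next gap: 25 days. May 18, 2023 + 25 days = June 12, 2023.

April 27, 2023; May 18, 2023; June 12, 2023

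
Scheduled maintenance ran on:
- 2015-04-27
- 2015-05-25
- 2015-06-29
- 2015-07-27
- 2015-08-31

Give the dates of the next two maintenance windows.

All Mondays; the gaps (28, 35, 28, 35) vary with month length.
This is the last Monday of each month.
September 2015 ends with Monday 2015-09-28.
October 2015 ends with Monday 2015-10-26.

2015-09-28, 2015-10-26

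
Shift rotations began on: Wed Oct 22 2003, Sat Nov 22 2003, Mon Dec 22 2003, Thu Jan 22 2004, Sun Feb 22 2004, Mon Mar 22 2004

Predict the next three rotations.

Gaps: 31, 30, 31, 31, 29 days — not constant. Every event is on the 22nd of the month.
Pattern: the 22nd of each month.
Next: April 2004 → Thu Apr 22 2004.
May 2004: Sat May 22 2004.
Next: June 2004 → Tue Jun 22 2004.

Thu Apr 22 2004, Sat May 22 2004, Tue Jun 22 2004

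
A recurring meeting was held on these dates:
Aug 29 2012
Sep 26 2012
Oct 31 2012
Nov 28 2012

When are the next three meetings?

Dec 26 2012, Jan 30 2013, Feb 27 2013

All Wednesdays; the gaps (28, 35, 28) vary with month length.
This is the last Wednesday of each month.
December 2012 ends with Wednesday Dec 26 2012.
January 2013 ends with Wednesday Jan 30 2013.
February 2013 ends with Wednesday Feb 27 2013.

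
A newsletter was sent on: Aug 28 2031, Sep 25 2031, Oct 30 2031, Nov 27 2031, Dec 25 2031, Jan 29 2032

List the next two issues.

Feb 26 2032, Mar 25 2032

Every date is a Thursday; gaps 28, 35, 28, 28, 35 days.
Each is the last Thursday of its month (at least one falls on the 29th or later, ruling out '4th Thursday').
February 2032 ends with Thursday Feb 26 2032.
March 2032 ends with Thursday Mar 25 2032.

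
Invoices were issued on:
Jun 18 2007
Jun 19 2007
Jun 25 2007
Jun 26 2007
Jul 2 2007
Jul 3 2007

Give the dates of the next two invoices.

Gaps: 1, 6, 1, 6, 1 days — not constant, but cyclic with period 2.
The events fall on every Monday and Tuesday.
The following Monday is Jul 9 2007.
The following Tuesday is Jul 10 2007.

Jul 9 2007, Jul 10 2007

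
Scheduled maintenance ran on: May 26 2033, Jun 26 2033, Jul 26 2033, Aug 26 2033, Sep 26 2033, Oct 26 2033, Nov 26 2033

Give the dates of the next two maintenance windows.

Dec 26 2033, Jan 26 2034

Gaps: 31, 30, 31, 31, 30, 31 days — not constant. Every event is on the 26th of the month.
Pattern: the 26th of each month.
Next: December 2033 → Dec 26 2033.
Next: January 2034 → Jan 26 2034.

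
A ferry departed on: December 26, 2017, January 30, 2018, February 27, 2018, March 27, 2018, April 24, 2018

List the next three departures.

Every date is a Tuesday; gaps 35, 28, 28, 28 days.
Each is the last Tuesday of its month (at least one falls on the 29th or later, ruling out '4th Tuesday').
Last Tuesday of May 2018: May 29, 2018.
June 2018 ends with Tuesday June 26, 2018.
Last Tuesday of July 2018: July 31, 2018.

May 29, 2018; June 26, 2018; July 31, 2018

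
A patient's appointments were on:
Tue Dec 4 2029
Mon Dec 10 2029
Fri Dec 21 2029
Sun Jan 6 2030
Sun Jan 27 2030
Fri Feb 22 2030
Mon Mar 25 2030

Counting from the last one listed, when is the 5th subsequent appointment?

Sun Nov 10 2030

Intervals are 6, 11, 16, 21, 26, 31 days — an arithmetic progression with common difference 5.
Next gap: 36 days. Mon Mar 25 2030 + 36 days = Tue Apr 30 2030.
Next gap: 41 days. Tue Apr 30 2030 + 41 days = Mon Jun 10 2030.
Next gap: 46 days. Mon Jun 10 2030 + 46 days = Fri Jul 26 2030.
Next gap: 51 days. Fri Jul 26 2030 + 51 days = Sun Sep 15 2030.
Next gap: 56 days. Sun Sep 15 2030 + 56 days = Sun Nov 10 2030.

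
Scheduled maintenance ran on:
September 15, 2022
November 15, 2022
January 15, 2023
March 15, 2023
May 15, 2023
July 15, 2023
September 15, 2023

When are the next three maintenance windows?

Gaps: 61, 61, 59, 61, 61, 62 days — not constant. Every event is on the 15th of the month.
Pattern: the 15th of every 2 months.
November 2023: November 15, 2023.
Next: January 2024 → January 15, 2024.
March 2024: March 15, 2024.

November 15, 2023; January 15, 2024; March 15, 2024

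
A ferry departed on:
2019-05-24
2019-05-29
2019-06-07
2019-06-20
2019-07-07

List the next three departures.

Intervals are 5, 9, 13, 17 days — an arithmetic progression with common difference 4.
Next gap: 21 days. 2019-07-07 + 21 days = 2019-07-28.
Next gap: 25 days. 2019-07-28 + 25 days = 2019-08-22.
Next gap: 29 days. 2019-08-22 + 29 days = 2019-09-20.

2019-07-28, 2019-08-22, 2019-09-20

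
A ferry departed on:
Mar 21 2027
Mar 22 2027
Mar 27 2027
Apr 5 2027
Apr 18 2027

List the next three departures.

The spacing grows by 4 each time: 1, 5, 9, 13 days.
Next gap: 17 days. Apr 18 2027 + 17 days = May 5 2027.
Next gap: 21 days. May 5 2027 + 21 days = May 26 2027.
Next gap: 25 days. May 26 2027 + 25 days = Jun 20 2027.

May 5 2027, May 26 2027, Jun 20 2027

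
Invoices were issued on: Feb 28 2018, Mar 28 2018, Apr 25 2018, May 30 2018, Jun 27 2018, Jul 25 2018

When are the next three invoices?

Every date is a Wednesday; gaps 28, 28, 35, 28, 28 days.
Each is the last Wednesday of its month (at least one falls on the 29th or later, ruling out '4th Wednesday').
August 2018 ends with Wednesday Aug 29 2018.
Last Wednesday of September 2018: Sep 26 2018.
October 2018 ends with Wednesday Oct 31 2018.

Aug 29 2018, Sep 26 2018, Oct 31 2018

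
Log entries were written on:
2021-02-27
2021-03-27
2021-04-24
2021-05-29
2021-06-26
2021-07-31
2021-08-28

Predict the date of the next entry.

2021-09-25

Every date is a Saturday; gaps 28, 28, 35, 28, 35, 28 days.
Each is the last Saturday of its month (at least one falls on the 29th or later, ruling out '4th Saturday').
Last Saturday of September 2021: 2021-09-25.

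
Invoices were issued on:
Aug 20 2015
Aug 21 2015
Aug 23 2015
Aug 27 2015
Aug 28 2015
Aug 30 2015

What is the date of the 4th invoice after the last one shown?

Gaps: 1, 2, 4, 1, 2 days — not constant, but cyclic with period 3.
The events fall on every Thursday, Friday and Sunday.
Next Thursday: Sep 3 2015.
The following Friday is Sep 4 2015.
Next Sunday: Sep 6 2015.
Next Thursday: Sep 10 2015.

Sep 10 2015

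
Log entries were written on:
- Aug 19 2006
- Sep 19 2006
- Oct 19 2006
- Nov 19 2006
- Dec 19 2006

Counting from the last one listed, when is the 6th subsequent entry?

Jun 19 2007

Gaps: 31, 30, 31, 30 days — not constant. Every event is on the 19th of the month.
Pattern: the 19th of each month.
Next: January 2007 → Jan 19 2007.
Next: February 2007 → Feb 19 2007.
Next: March 2007 → Mar 19 2007.
Next: April 2007 → Apr 19 2007.
Next: May 2007 → May 19 2007.
Next: June 2007 → Jun 19 2007.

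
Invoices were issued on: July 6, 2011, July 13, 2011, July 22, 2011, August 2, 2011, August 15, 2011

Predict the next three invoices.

Gaps: 7, 9, 11, 13 days — each gap is 2 larger than the previous one.
Next gap: 15 days. August 15, 2011 + 15 days = August 30, 2011.
Next gap: 17 days. August 30, 2011 + 17 days = September 16, 2011.
Next gap: 19 days. September 16, 2011 + 19 days = October 5, 2011.

August 30, 2011; September 16, 2011; October 5, 2011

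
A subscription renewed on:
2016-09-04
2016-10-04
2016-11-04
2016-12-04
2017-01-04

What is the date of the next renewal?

Gaps: 30, 31, 30, 31 days — not constant. Every event is on the 4th of the month.
Pattern: the 4th of each month.
Next: February 2017 → 2017-02-04.

2017-02-04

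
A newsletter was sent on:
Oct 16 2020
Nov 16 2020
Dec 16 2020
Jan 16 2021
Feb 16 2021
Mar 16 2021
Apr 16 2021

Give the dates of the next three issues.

The day-of-month is always 16 (31, 30, 31, 31, 28, 31 days between events).
So this recurs on the 16th of each month.
Next: May 2021 → May 16 2021.
June 2021: Jun 16 2021.
July 2021: Jul 16 2021.

May 16 2021, Jun 16 2021, Jul 16 2021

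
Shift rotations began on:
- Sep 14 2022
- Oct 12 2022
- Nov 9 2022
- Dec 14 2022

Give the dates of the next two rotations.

Jan 11 2023, Feb 8 2023

Gaps: 28, 28, 35 days — a mix of 28 and 35. Every date is a Wednesday.
Each is the 2nd Wednesday of its month.
January 2023 — 2nd Wednesday is Jan 11 2023.
February 2023 — 2nd Wednesday is Feb 8 2023.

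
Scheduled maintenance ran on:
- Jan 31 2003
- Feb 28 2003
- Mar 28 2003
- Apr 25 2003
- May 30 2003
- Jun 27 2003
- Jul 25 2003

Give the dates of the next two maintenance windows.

Aug 29 2003, Sep 26 2003

All Fridays; the gaps (28, 28, 28, 35, 28, 28) vary with month length.
This is the last Friday of each month.
Last Friday of August 2003: Aug 29 2003.
Last Friday of September 2003: Sep 26 2003.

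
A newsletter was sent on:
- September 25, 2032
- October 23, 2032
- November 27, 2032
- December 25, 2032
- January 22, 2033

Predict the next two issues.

All dates are Saturdays, 28, 35, 28, 28 days apart.
Specifically, the 4th Saturday of each month.
February 2033 — 4th Saturday is February 26, 2033.
March 2033 — 4th Saturday is March 26, 2033.

February 26, 2033; March 26, 2033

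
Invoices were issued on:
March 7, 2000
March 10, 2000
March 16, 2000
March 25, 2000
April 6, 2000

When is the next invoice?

April 21, 2000

Gaps: 3, 6, 9, 12 days — each gap is 3 larger than the previous one.
Next gap: 15 days. April 6, 2000 + 15 days = April 21, 2000.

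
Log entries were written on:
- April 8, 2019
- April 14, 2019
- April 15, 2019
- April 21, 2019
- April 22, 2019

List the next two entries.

Every event lands on a Monday or Sunday (gaps cycle 6, 1, 6, 1).
So the schedule is: every Monday and Sunday.
The following Sunday is April 28, 2019.
The following Monday is April 29, 2019.

April 28, 2019; April 29, 2019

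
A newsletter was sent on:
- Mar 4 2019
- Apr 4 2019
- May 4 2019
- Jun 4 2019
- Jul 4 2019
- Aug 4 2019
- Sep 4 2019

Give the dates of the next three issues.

Oct 4 2019, Nov 4 2019, Dec 4 2019

The day-of-month is always 4 (31, 30, 31, 30, 31, 31 days between events).
So this recurs on the 4th of each month.
October 2019: Oct 4 2019.
Next: November 2019 → Nov 4 2019.
Next: December 2019 → Dec 4 2019.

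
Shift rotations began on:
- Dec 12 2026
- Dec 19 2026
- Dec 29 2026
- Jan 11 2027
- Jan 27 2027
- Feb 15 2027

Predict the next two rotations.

Mar 9 2027, Apr 3 2027

The spacing grows by 3 each time: 7, 10, 13, 16, 19 days.
Next gap: 22 days. Feb 15 2027 + 22 days = Mar 9 2027.
Next gap: 25 days. Mar 9 2027 + 25 days = Apr 3 2027.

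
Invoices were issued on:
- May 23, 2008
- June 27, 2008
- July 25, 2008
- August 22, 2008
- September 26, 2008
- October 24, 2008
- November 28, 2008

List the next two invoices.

These are Fridays at 28- or 35-day spacing (35, 28, 28, 35, 28, 35).
The pattern: 4th Friday of the month.
4th Friday of December 2008: December 26, 2008.
January 2009 — 4th Friday is January 23, 2009.

December 26, 2008; January 23, 2009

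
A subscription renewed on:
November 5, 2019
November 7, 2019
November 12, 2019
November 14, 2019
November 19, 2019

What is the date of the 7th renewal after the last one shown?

The gap pattern 2, 5, 2, 5 repeats every 2 events.
These are the Tuesdays and Thursdays of each week.
Next Thursday: November 21, 2019.
Next Tuesday: November 26, 2019.
The following Thursday is November 28, 2019.
The following Tuesday is December 3, 2019.
Next Thursday: December 5, 2019.
Next Tuesday: December 10, 2019.
The following Thursday is December 12, 2019.

December 12, 2019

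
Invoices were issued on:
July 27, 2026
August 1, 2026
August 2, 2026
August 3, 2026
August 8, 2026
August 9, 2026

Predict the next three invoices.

The gap pattern 5, 1, 1, 5, 1 repeats every 3 events.
These are the Mondays, Saturdays and Sundays of each week.
The following Monday is August 10, 2026.
The following Saturday is August 15, 2026.
Next Sunday: August 16, 2026.

August 10, 2026; August 15, 2026; August 16, 2026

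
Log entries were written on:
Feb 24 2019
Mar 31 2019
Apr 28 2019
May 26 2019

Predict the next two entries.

These are Sundays with 35, 28, 28-day gaps.
Each is the final Sunday of its month — Mar 31 2019 is past the 28th, so '4th Sunday' doesn't fit.
June 2019 ends with Sunday Jun 30 2019.
Last Sunday of July 2019: Jul 28 2019.

Jun 30 2019, Jul 28 2019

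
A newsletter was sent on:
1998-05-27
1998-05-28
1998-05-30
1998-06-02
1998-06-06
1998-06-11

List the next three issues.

Gaps: 1, 2, 3, 4, 5 days — each gap is 1 larger than the previous one.
Next gap: 6 days. 1998-06-11 + 6 days = 1998-06-17.
Next gap: 7 days. 1998-06-17 + 7 days = 1998-06-24.
Next gap: 8 days. 1998-06-24 + 8 days = 1998-07-02.

1998-06-17, 1998-06-24, 1998-07-02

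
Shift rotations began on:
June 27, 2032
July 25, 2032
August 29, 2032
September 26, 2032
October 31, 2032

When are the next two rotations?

November 28, 2032; December 26, 2032

Every date is a Sunday; gaps 28, 35, 28, 35 days.
Each is the last Sunday of its month (at least one falls on the 29th or later, ruling out '4th Sunday').
November 2032 ends with Sunday November 28, 2032.
December 2032 ends with Sunday December 26, 2032.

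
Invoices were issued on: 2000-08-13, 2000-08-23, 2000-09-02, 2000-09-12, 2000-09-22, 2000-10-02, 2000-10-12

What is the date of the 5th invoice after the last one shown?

Gaps between consecutive events: 10, 10, 10, 10, 10, 10 days — a constant 10-day interval.
2000-10-12 + 10 days = 2000-10-22.
2000-10-22 + 10 days = 2000-11-01.
2000-11-01 + 10 days = 2000-11-11.
2000-11-11 + 10 days = 2000-11-21.
2000-11-21 + 10 days = 2000-12-01.

2000-12-01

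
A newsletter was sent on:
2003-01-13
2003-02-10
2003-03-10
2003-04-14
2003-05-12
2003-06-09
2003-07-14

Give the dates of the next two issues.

Gaps: 28, 28, 35, 28, 28, 35 days — a mix of 28 and 35. Every date is a Monday.
Each is the 2nd Monday of its month.
2nd Monday of August 2003: 2003-08-11.
2nd Monday of September 2003: 2003-09-08.

2003-08-11, 2003-09-08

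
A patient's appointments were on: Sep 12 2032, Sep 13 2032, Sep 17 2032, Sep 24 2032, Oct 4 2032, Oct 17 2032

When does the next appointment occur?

Gaps: 1, 4, 7, 10, 13 days — each gap is 3 larger than the previous one.
Next gap: 16 days. Oct 17 2032 + 16 days = Nov 2 2032.

Nov 2 2032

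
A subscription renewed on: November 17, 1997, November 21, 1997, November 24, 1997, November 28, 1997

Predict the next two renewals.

Gaps: 4, 3, 4 days — not constant, but cyclic with period 2.
The events fall on every Monday and Friday.
The following Monday is December 1, 1997.
Next Friday: December 5, 1997.

December 1, 1997; December 5, 1997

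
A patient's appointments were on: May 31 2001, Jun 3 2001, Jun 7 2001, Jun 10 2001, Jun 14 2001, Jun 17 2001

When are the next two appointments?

Every event lands on a Thursday or Sunday (gaps cycle 3, 4, 3, 4, 3).
So the schedule is: every Thursday and Sunday.
Next Thursday: Jun 21 2001.
The following Sunday is Jun 24 2001.

Jun 21 2001, Jun 24 2001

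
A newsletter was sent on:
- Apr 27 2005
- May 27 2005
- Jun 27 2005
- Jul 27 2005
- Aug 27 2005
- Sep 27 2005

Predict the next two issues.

Oct 27 2005, Nov 27 2005

Gaps: 30, 31, 30, 31, 31 days — not constant. Every event is on the 27th of the month.
Pattern: the 27th of each month.
Next: October 2005 → Oct 27 2005.
November 2005: Nov 27 2005.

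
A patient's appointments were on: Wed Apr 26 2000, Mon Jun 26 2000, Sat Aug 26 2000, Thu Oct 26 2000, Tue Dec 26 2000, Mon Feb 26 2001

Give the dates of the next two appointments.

The day-of-month is always 26 (61, 61, 61, 61, 62 days between events).
So this recurs on the 26th of every 2 months.
Next: April 2001 → Thu Apr 26 2001.
June 2001: Tue Jun 26 2001.

Thu Apr 26 2001, Tue Jun 26 2001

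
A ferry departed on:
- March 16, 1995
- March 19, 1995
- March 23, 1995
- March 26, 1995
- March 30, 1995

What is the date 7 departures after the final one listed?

April 23, 1995

The gap pattern 3, 4, 3, 4 repeats every 2 events.
These are the Thursdays and Sundays of each week.
The following Sunday is April 2, 1995.
The following Thursday is April 6, 1995.
Next Sunday: April 9, 1995.
The following Thursday is April 13, 1995.
The following Sunday is April 16, 1995.
Next Thursday: April 20, 1995.
Next Sunday: April 23, 1995.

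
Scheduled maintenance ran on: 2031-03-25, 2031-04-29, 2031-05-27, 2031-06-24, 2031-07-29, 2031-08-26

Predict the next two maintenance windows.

Every date is a Tuesday; gaps 35, 28, 28, 35, 28 days.
Each is the last Tuesday of its month (at least one falls on the 29th or later, ruling out '4th Tuesday').
September 2031 ends with Tuesday 2031-09-30.
October 2031 ends with Tuesday 2031-10-28.

2031-09-30, 2031-10-28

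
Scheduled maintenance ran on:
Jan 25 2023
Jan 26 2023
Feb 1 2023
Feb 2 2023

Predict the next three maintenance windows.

Feb 8 2023, Feb 9 2023, Feb 15 2023

The gap pattern 1, 6, 1 repeats every 2 events.
These are the Wednesdays and Thursdays of each week.
Next Wednesday: Feb 8 2023.
Next Thursday: Feb 9 2023.
Next Wednesday: Feb 15 2023.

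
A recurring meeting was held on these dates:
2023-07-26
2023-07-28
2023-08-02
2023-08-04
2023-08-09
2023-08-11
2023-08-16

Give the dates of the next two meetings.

The gap pattern 2, 5, 2, 5, 2, 5 repeats every 2 events.
These are the Wednesdays and Fridays of each week.
The following Friday is 2023-08-18.
Next Wednesday: 2023-08-23.

2023-08-18, 2023-08-23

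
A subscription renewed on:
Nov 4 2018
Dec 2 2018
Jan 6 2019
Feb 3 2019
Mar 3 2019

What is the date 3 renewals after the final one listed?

Jun 2 2019

All dates are Sundays, 28, 35, 28, 28 days apart.
Specifically, the 1st Sunday of each month.
1st Sunday of April 2019: Apr 7 2019.
May 2019 — 1st Sunday is May 5 2019.
1st Sunday of June 2019: Jun 2 2019.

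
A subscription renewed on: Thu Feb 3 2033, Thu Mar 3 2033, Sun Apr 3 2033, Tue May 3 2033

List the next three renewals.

The day-of-month is always 3 (28, 31, 30 days between events).
So this recurs on the 3rd of each month.
Next: June 2033 → Fri Jun 3 2033.
Next: July 2033 → Sun Jul 3 2033.
Next: August 2033 → Wed Aug 3 2033.

Fri Jun 3 2033, Sun Jul 3 2033, Wed Aug 3 2033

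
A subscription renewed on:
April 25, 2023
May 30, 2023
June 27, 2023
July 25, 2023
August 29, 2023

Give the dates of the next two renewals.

Every date is a Tuesday; gaps 35, 28, 28, 35 days.
Each is the last Tuesday of its month (at least one falls on the 29th or later, ruling out '4th Tuesday').
Last Tuesday of September 2023: September 26, 2023.
October 2023 ends with Tuesday October 31, 2023.

September 26, 2023; October 31, 2023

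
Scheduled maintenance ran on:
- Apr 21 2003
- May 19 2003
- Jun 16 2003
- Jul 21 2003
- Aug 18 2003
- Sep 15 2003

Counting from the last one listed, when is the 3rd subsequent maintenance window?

All dates are Mondays, 28, 28, 35, 28, 28 days apart.
Specifically, the 3rd Monday of each month.
3rd Monday of October 2003: Oct 20 2003.
November 2003 — 3rd Monday is Nov 17 2003.
December 2003 — 3rd Monday is Dec 15 2003.

Dec 15 2003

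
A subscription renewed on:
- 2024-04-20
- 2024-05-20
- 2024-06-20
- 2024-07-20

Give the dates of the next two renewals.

Each date is the 20th; the gaps (30, 31, 30) track the month lengths.
The rule is the 20th of each month.
Next: August 2024 → 2024-08-20.
Next: September 2024 → 2024-09-20.

2024-08-20, 2024-09-20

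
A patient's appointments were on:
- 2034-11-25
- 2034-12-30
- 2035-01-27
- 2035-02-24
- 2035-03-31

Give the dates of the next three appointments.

These are Saturdays with 35, 28, 28, 35-day gaps.
Each is the final Saturday of its month — 2034-12-30 is past the 28th, so '4th Saturday' doesn't fit.
April 2035 ends with Saturday 2035-04-28.
May 2035 ends with Saturday 2035-05-26.
Last Saturday of June 2035: 2035-06-30.

2035-04-28, 2035-05-26, 2035-06-30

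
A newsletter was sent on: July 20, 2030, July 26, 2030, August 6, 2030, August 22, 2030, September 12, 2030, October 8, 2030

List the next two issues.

Intervals are 6, 11, 16, 21, 26 days — an arithmetic progression with common difference 5.
Next gap: 31 days. October 8, 2030 + 31 days = November 8, 2030.
Next gap: 36 days. November 8, 2030 + 36 days = December 14, 2030.

November 8, 2030; December 14, 2030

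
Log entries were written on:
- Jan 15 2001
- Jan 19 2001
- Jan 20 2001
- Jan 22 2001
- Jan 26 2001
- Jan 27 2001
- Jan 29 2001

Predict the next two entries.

Feb 2 2001, Feb 3 2001

The gap pattern 4, 1, 2, 4, 1, 2 repeats every 3 events.
These are the Mondays, Fridays and Saturdays of each week.
The following Friday is Feb 2 2001.
Next Saturday: Feb 3 2001.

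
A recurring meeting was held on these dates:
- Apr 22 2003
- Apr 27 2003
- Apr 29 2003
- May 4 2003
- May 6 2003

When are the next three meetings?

May 11 2003, May 13 2003, May 18 2003

The gap pattern 5, 2, 5, 2 repeats every 2 events.
These are the Tuesdays and Sundays of each week.
Next Sunday: May 11 2003.
The following Tuesday is May 13 2003.
The following Sunday is May 18 2003.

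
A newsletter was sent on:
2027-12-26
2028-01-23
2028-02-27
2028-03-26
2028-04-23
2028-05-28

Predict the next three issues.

2028-06-25, 2028-07-23, 2028-08-27

All dates are Sundays, 28, 35, 28, 28, 35 days apart.
Specifically, the 4th Sunday of each month.
June 2028 — 4th Sunday is 2028-06-25.
July 2028 — 4th Sunday is 2028-07-23.
August 2028 — 4th Sunday is 2028-08-27.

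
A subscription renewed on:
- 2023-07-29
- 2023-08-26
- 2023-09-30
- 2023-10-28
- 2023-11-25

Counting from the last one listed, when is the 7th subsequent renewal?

All Saturdays; the gaps (28, 35, 28, 28) vary with month length.
This is the last Saturday of each month.
Last Saturday of December 2023: 2023-12-30.
January 2024 ends with Saturday 2024-01-27.
Last Saturday of February 2024: 2024-02-24.
March 2024 ends with Saturday 2024-03-30.
Last Saturday of April 2024: 2024-04-27.
Last Saturday of May 2024: 2024-05-25.
June 2024 ends with Saturday 2024-06-29.

2024-06-29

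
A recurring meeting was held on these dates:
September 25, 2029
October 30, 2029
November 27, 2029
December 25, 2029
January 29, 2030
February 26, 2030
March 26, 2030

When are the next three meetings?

All Tuesdays; the gaps (35, 28, 28, 35, 28, 28) vary with month length.
This is the last Tuesday of each month.
April 2030 ends with Tuesday April 30, 2030.
May 2030 ends with Tuesday May 28, 2030.
Last Tuesday of June 2030: June 25, 2030.

April 30, 2030; May 28, 2030; June 25, 2030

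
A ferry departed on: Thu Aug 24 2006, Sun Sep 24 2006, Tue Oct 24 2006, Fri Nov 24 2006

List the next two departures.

Each date is the 24th; the gaps (31, 30, 31) track the month lengths.
The rule is the 24th of each month.
Next: December 2006 → Sun Dec 24 2006.
January 2007: Wed Jan 24 2007.

Sun Dec 24 2006, Wed Jan 24 2007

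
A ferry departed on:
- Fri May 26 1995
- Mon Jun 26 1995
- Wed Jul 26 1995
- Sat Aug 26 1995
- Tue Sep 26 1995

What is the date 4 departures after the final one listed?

Fri Jan 26 1996

Each date is the 26th; the gaps (31, 30, 31, 31) track the month lengths.
The rule is the 26th of each month.
Next: October 1995 → Thu Oct 26 1995.
Next: November 1995 → Sun Nov 26 1995.
December 1995: Tue Dec 26 1995.
January 1996: Fri Jan 26 1996.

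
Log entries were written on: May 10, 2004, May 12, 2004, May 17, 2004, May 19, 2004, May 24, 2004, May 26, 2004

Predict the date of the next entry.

Every event lands on a Monday or Wednesday (gaps cycle 2, 5, 2, 5, 2).
So the schedule is: every Monday and Wednesday.
Next Monday: May 31, 2004.

May 31, 2004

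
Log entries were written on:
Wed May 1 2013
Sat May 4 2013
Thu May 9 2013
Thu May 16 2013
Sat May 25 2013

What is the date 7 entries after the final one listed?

Gaps: 3, 5, 7, 9 days — each gap is 2 larger than the previous one.
Next gap: 11 days. Sat May 25 2013 + 11 days = Wed Jun 5 2013.
Next gap: 13 days. Wed Jun 5 2013 + 13 days = Tue Jun 18 2013.
Next gap: 15 days. Tue Jun 18 2013 + 15 days = Wed Jul 3 2013.
Next gap: 17 days. Wed Jul 3 2013 + 17 days = Sat Jul 20 2013.
Next gap: 19 days. Sat Jul 20 2013 + 19 days = Thu Aug 8 2013.
Next gap: 21 days. Thu Aug 8 2013 + 21 days = Thu Aug 29 2013.
Next gap: 23 days. Thu Aug 29 2013 + 23 days = Sat Sep 21 2013.

Sat Sep 21 2013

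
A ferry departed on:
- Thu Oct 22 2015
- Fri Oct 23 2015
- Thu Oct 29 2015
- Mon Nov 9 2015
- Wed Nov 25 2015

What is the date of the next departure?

Intervals are 1, 6, 11, 16 days — an arithmetic progression with common difference 5.
Next gap: 21 days. Wed Nov 25 2015 + 21 days = Wed Dec 16 2015.

Wed Dec 16 2015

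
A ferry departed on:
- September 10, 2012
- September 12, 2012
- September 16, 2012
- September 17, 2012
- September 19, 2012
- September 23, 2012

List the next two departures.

Gaps: 2, 4, 1, 2, 4 days — not constant, but cyclic with period 3.
The events fall on every Monday, Wednesday and Sunday.
Next Monday: September 24, 2012.
The following Wednesday is September 26, 2012.

September 24, 2012; September 26, 2012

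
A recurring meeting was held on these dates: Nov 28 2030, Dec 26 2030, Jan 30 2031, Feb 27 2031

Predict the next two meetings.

These are Thursdays with 28, 35, 28-day gaps.
Each is the final Thursday of its month — Jan 30 2031 is past the 28th, so '4th Thursday' doesn't fit.
Last Thursday of March 2031: Mar 27 2031.
April 2031 ends with Thursday Apr 24 2031.

Mar 27 2031, Apr 24 2031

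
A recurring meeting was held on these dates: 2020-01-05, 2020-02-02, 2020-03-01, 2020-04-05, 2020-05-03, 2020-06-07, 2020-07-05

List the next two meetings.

All dates are Sundays, 28, 28, 35, 28, 35, 28 days apart.
Specifically, the 1st Sunday of each month.
1st Sunday of August 2020: 2020-08-02.
September 2020 — 1st Sunday is 2020-09-06.

2020-08-02, 2020-09-06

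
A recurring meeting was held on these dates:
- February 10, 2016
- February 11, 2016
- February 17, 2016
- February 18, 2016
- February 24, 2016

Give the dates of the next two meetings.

Every event lands on a Wednesday or Thursday (gaps cycle 1, 6, 1, 6).
So the schedule is: every Wednesday and Thursday.
The following Thursday is February 25, 2016.
The following Wednesday is March 2, 2016.

February 25, 2016; March 2, 2016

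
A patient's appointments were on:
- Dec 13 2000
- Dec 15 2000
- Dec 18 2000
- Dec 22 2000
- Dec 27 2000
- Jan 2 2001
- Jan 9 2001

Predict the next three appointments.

Jan 17 2001, Jan 26 2001, Feb 5 2001

Intervals are 2, 3, 4, 5, 6, 7 days — an arithmetic progression with common difference 1.
Next gap: 8 days. Jan 9 2001 + 8 days = Jan 17 2001.
Next gap: 9 days. Jan 17 2001 + 9 days = Jan 26 2001.
Next gap: 10 days. Jan 26 2001 + 10 days = Feb 5 2001.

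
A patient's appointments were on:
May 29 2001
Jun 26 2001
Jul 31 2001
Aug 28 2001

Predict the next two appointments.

Sep 25 2001, Oct 30 2001

These are Tuesdays with 28, 35, 28-day gaps.
Each is the final Tuesday of its month — May 29 2001 is past the 28th, so '4th Tuesday' doesn't fit.
Last Tuesday of September 2001: Sep 25 2001.
Last Tuesday of October 2001: Oct 30 2001.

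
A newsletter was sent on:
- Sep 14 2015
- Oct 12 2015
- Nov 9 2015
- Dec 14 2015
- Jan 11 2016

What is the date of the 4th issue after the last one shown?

May 9 2016

These are Mondays at 28- or 35-day spacing (28, 28, 35, 28).
The pattern: 2nd Monday of the month.
2nd Monday of February 2016: Feb 8 2016.
March 2016 — 2nd Monday is Mar 14 2016.
2nd Monday of April 2016: Apr 11 2016.
May 2016 — 2nd Monday is May 9 2016.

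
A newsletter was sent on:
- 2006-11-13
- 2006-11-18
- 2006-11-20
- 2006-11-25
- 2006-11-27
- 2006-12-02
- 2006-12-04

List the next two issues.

Gaps: 5, 2, 5, 2, 5, 2 days — not constant, but cyclic with period 2.
The events fall on every Monday and Saturday.
Next Saturday: 2006-12-09.
The following Monday is 2006-12-11.

2006-12-09, 2006-12-11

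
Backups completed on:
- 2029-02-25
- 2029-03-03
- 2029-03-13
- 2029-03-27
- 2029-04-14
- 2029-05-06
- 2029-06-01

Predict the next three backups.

2029-07-01, 2029-08-04, 2029-09-11

Intervals are 6, 10, 14, 18, 22, 26 days — an arithmetic progression with common difference 4.
Next gap: 30 days. 2029-06-01 + 30 days = 2029-07-01.
Next gap: 34 days. 2029-07-01 + 34 days = 2029-08-04.
Next gap: 38 days. 2029-08-04 + 38 days = 2029-09-11.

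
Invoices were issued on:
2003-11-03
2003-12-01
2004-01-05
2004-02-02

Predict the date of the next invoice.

2004-03-01

Gaps: 28, 35, 28 days — a mix of 28 and 35. Every date is a Monday.
Each is the 1st Monday of its month.
March 2004 — 1st Monday is 2004-03-01.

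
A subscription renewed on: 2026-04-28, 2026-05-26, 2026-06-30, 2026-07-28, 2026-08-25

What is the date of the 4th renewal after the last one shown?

These are Tuesdays with 28, 35, 28, 28-day gaps.
Each is the final Tuesday of its month — 2026-06-30 is past the 28th, so '4th Tuesday' doesn't fit.
Last Tuesday of September 2026: 2026-09-29.
October 2026 ends with Tuesday 2026-10-27.
Last Tuesday of November 2026: 2026-11-24.
Last Tuesday of December 2026: 2026-12-29.

2026-12-29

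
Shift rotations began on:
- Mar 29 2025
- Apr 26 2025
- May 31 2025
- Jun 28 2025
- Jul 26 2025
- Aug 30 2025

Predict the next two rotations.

Sep 27 2025, Oct 25 2025

These are Saturdays with 28, 35, 28, 28, 35-day gaps.
Each is the final Saturday of its month — Mar 29 2025 is past the 28th, so '4th Saturday' doesn't fit.
Last Saturday of September 2025: Sep 27 2025.
October 2025 ends with Saturday Oct 25 2025.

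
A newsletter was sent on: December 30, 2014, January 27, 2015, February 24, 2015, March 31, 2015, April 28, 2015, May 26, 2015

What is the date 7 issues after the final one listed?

All Tuesdays; the gaps (28, 28, 35, 28, 28) vary with month length.
This is the last Tuesday of each month.
Last Tuesday of June 2015: June 30, 2015.
Last Tuesday of July 2015: July 28, 2015.
Last Tuesday of August 2015: August 25, 2015.
September 2015 ends with Tuesday September 29, 2015.
Last Tuesday of October 2015: October 27, 2015.
Last Tuesday of November 2015: November 24, 2015.
Last Tuesday of December 2015: December 29, 2015.

December 29, 2015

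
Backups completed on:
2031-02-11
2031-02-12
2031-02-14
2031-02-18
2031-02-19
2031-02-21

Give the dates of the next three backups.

2031-02-25, 2031-02-26, 2031-02-28

The gap pattern 1, 2, 4, 1, 2 repeats every 3 events.
These are the Tuesdays, Wednesdays and Fridays of each week.
Next Tuesday: 2031-02-25.
The following Wednesday is 2031-02-26.
The following Friday is 2031-02-28.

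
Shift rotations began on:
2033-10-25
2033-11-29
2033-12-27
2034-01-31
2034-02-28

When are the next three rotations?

2034-03-28, 2034-04-25, 2034-05-30

These are Tuesdays with 35, 28, 35, 28-day gaps.
Each is the final Tuesday of its month — 2033-11-29 is past the 28th, so '4th Tuesday' doesn't fit.
March 2034 ends with Tuesday 2034-03-28.
Last Tuesday of April 2034: 2034-04-25.
Last Tuesday of May 2034: 2034-05-30.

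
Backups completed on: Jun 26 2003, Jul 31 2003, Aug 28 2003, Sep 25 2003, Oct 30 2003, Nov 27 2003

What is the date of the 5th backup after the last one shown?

Every date is a Thursday; gaps 35, 28, 28, 35, 28 days.
Each is the last Thursday of its month (at least one falls on the 29th or later, ruling out '4th Thursday').
Last Thursday of December 2003: Dec 25 2003.
Last Thursday of January 2004: Jan 29 2004.
February 2004 ends with Thursday Feb 26 2004.
March 2004 ends with Thursday Mar 25 2004.
April 2004 ends with Thursday Apr 29 2004.

Apr 29 2004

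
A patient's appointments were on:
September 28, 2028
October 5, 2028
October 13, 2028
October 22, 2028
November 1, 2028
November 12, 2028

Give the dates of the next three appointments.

The spacing grows by 1 each time: 7, 8, 9, 10, 11 days.
Next gap: 12 days. November 12, 2028 + 12 days = November 24, 2028.
Next gap: 13 days. November 24, 2028 + 13 days = December 7, 2028.
Next gap: 14 days. December 7, 2028 + 14 days = December 21, 2028.

November 24, 2028; December 7, 2028; December 21, 2028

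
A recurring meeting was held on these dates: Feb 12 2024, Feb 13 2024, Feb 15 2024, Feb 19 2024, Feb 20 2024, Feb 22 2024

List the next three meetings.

Feb 26 2024, Feb 27 2024, Feb 29 2024

Every event lands on a Monday or Tuesday or Thursday (gaps cycle 1, 2, 4, 1, 2).
So the schedule is: every Monday, Tuesday and Thursday.
Next Monday: Feb 26 2024.
The following Tuesday is Feb 27 2024.
The following Thursday is Feb 29 2024.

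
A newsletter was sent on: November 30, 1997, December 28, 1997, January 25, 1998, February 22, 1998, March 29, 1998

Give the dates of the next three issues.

All Sundays; the gaps (28, 28, 28, 35) vary with month length.
This is the last Sunday of each month.
Last Sunday of April 1998: April 26, 1998.
May 1998 ends with Sunday May 31, 1998.
June 1998 ends with Sunday June 28, 1998.

April 26, 1998; May 31, 1998; June 28, 1998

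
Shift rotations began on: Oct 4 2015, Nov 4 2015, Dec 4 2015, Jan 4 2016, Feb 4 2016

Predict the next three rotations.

Gaps: 31, 30, 31, 31 days — not constant. Every event is on the 4th of the month.
Pattern: the 4th of each month.
Next: March 2016 → Mar 4 2016.
Next: April 2016 → Apr 4 2016.
May 2016: May 4 2016.

Mar 4 2016, Apr 4 2016, May 4 2016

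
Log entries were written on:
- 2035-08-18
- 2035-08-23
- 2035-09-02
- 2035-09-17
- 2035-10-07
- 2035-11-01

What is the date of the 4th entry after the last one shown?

The spacing grows by 5 each time: 5, 10, 15, 20, 25 days.
Next gap: 30 days. 2035-11-01 + 30 days = 2035-12-01.
Next gap: 35 days. 2035-12-01 + 35 days = 2036-01-05.
Next gap: 40 days. 2036-01-05 + 40 days = 2036-02-14.
Next gap: 45 days. 2036-02-14 + 45 days = 2036-03-30.

2036-03-30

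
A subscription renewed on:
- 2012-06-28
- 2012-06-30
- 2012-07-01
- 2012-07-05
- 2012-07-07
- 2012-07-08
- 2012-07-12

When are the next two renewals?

2012-07-14, 2012-07-15

The gap pattern 2, 1, 4, 2, 1, 4 repeats every 3 events.
These are the Thursdays, Saturdays and Sundays of each week.
Next Saturday: 2012-07-14.
The following Sunday is 2012-07-15.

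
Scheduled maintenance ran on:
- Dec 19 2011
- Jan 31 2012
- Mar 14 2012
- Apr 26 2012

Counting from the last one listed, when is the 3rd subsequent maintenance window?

The spacing is 43, 43, 43 days — always 43 days.
Apr 26 2012 + 43 days = Jun 8 2012.
Jun 8 2012 + 43 days = Jul 21 2012.
Jul 21 2012 + 43 days = Sep 2 2012.

Sep 2 2012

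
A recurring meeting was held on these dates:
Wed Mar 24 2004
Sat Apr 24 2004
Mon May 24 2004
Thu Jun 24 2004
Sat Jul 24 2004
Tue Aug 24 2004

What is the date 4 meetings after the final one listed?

Fri Dec 24 2004

The day-of-month is always 24 (31, 30, 31, 30, 31 days between events).
So this recurs on the 24th of each month.
September 2004: Fri Sep 24 2004.
October 2004: Sun Oct 24 2004.
November 2004: Wed Nov 24 2004.
December 2004: Fri Dec 24 2004.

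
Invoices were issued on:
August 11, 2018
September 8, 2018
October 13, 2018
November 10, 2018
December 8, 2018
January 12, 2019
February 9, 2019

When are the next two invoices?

March 9, 2019; April 13, 2019

Gaps: 28, 35, 28, 28, 35, 28 days — a mix of 28 and 35. Every date is a Saturday.
Each is the 2nd Saturday of its month.
2nd Saturday of March 2019: March 9, 2019.
April 2019 — 2nd Saturday is April 13, 2019.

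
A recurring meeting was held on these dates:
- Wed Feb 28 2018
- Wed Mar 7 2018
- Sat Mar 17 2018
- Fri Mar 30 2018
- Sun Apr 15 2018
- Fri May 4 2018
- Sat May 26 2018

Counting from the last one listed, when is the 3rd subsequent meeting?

The spacing grows by 3 each time: 7, 10, 13, 16, 19, 22 days.
Next gap: 25 days. Sat May 26 2018 + 25 days = Wed Jun 20 2018.
Next gap: 28 days. Wed Jun 20 2018 + 28 days = Wed Jul 18 2018.
Next gap: 31 days. Wed Jul 18 2018 + 31 days = Sat Aug 18 2018.

Sat Aug 18 2018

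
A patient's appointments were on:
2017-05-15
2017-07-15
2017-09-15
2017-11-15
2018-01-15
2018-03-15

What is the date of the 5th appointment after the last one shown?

2019-01-15

Gaps: 61, 62, 61, 61, 59 days — not constant. Every event is on the 15th of the month.
Pattern: the 15th of every 2 months.
Next: May 2018 → 2018-05-15.
July 2018: 2018-07-15.
September 2018: 2018-09-15.
November 2018: 2018-11-15.
Next: January 2019 → 2019-01-15.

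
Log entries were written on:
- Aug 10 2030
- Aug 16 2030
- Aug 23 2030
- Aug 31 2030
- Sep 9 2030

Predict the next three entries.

Gaps: 6, 7, 8, 9 days — each gap is 1 larger than the previous one.
Next gap: 10 days. Sep 9 2030 + 10 days = Sep 19 2030.
Next gap: 11 days. Sep 19 2030 + 11 days = Sep 30 2030.
Next gap: 12 days. Sep 30 2030 + 12 days = Oct 12 2030.

Sep 19 2030, Sep 30 2030, Oct 12 2030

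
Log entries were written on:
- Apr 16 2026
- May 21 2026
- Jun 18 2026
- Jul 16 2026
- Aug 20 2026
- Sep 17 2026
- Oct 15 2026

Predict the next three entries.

Nov 19 2026, Dec 17 2026, Jan 21 2027

All dates are Thursdays, 35, 28, 28, 35, 28, 28 days apart.
Specifically, the 3rd Thursday of each month.
3rd Thursday of November 2026: Nov 19 2026.
3rd Thursday of December 2026: Dec 17 2026.
3rd Thursday of January 2027: Jan 21 2027.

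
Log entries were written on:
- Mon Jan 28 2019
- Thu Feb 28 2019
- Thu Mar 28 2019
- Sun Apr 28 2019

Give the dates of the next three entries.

Gaps: 31, 28, 31 days — not constant. Every event is on the 28th of the month.
Pattern: the 28th of each month.
May 2019: Tue May 28 2019.
Next: June 2019 → Fri Jun 28 2019.
Next: July 2019 → Sun Jul 28 2019.

Tue May 28 2019, Fri Jun 28 2019, Sun Jul 28 2019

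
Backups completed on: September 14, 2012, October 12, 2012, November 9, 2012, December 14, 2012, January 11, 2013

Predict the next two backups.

All dates are Fridays, 28, 28, 35, 28 days apart.
Specifically, the 2nd Friday of each month.
2nd Friday of February 2013: February 8, 2013.
2nd Friday of March 2013: March 8, 2013.

February 8, 2013; March 8, 2013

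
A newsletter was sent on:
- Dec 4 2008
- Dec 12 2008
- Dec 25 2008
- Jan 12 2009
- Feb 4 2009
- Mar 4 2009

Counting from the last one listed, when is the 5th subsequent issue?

Gaps: 8, 13, 18, 23, 28 days — each gap is 5 larger than the previous one.
Next gap: 33 days. Mar 4 2009 + 33 days = Apr 6 2009.
Next gap: 38 days. Apr 6 2009 + 38 days = May 14 2009.
Next gap: 43 days. May 14 2009 + 43 days = Jun 26 2009.
Next gap: 48 days. Jun 26 2009 + 48 days = Aug 13 2009.
Next gap: 53 days. Aug 13 2009 + 53 days = Oct 5 2009.

Oct 5 2009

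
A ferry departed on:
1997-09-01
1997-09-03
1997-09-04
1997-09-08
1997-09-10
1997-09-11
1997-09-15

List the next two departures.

1997-09-17, 1997-09-18

Gaps: 2, 1, 4, 2, 1, 4 days — not constant, but cyclic with period 3.
The events fall on every Monday, Wednesday and Thursday.
Next Wednesday: 1997-09-17.
The following Thursday is 1997-09-18.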